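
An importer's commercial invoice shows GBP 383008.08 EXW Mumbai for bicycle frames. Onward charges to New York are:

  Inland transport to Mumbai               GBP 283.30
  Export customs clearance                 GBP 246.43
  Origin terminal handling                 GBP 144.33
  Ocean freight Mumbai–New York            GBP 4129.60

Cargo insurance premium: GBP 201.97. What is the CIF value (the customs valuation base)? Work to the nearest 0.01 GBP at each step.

CIF value: GBP 388013.71

CIF = EXW price + pre-shipment costs + freight + insurance
CIF = 383008.08 + 283.30 + 246.43 + 144.33 + 4129.60 + 201.97 = 388013.71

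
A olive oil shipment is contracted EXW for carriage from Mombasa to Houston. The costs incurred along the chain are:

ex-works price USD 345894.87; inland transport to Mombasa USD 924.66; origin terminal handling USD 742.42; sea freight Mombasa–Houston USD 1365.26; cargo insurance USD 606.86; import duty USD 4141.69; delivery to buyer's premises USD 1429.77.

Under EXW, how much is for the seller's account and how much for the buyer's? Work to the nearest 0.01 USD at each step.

Seller: USD 345894.87; buyer: USD 9210.66

EXW: the seller makes goods available at their premises; the buyer bears all onward costs.
Seller's account: goods 345894.87 = 345894.87
Buyer's account: inland to port 924.66 + origin terminal 742.42 + freight 1365.26 + insurance 606.86 + duty 4141.69 + delivery 1429.77 = 9210.66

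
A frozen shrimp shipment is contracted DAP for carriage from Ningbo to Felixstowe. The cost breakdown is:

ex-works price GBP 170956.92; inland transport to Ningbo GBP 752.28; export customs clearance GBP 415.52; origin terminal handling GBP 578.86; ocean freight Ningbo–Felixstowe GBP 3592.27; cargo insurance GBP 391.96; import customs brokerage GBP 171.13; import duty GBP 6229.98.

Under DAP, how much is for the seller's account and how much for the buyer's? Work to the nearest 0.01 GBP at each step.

DAP: the seller bears all costs to the named destination except import duty and clearance.
Seller's account: goods 170956.92 + inland to port 752.28 + export clearance 415.52 + origin terminal 578.86 + freight 3592.27 + insurance 391.96 = 176687.81
Buyer's account: brokerage 171.13 + duty 6229.98 = 6401.11

Seller: GBP 176687.81; buyer: GBP 6401.11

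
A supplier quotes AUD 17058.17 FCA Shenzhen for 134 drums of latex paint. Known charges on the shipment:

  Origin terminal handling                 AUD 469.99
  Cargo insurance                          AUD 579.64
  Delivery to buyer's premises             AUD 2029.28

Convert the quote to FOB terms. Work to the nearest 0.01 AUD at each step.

FOB price: AUD 17528.16

Not relevant to the conversion: insurance, delivery — on the buyer under both terms; not part of either seller's price.
From FCA to FOB, the seller additionally bears: origin terminal.
FOB price = 17058.17 + 469.99 = 17528.16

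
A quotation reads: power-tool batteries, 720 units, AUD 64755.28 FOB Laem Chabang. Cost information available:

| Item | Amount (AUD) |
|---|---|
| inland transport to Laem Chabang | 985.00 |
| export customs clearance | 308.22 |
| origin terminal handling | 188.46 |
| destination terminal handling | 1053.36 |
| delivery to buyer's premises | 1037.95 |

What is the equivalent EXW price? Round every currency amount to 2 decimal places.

Not relevant to the conversion: destination terminal, delivery — on the buyer under both terms; not part of either seller's price.
From FOB to EXW, the seller no longer bears: inland to port, export clearance, origin terminal.
EXW price = 64755.28 − 985.00 − 308.22 − 188.46 = 63273.60

EXW price: AUD 63273.60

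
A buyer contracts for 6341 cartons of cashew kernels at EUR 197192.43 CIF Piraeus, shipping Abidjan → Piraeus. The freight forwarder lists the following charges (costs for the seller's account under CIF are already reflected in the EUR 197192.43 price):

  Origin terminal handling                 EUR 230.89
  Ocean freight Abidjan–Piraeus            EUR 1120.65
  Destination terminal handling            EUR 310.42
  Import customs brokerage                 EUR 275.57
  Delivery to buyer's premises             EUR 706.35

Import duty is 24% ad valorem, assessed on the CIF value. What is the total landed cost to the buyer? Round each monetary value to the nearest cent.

CIF: the seller pays costs through ocean freight and marine insurance to the destination port.
Already in the invoice (seller's account under CIF): origin terminal, freight — exclude.
The CIF price already equals the CIF value: 197192.43
Import duty = 197192.43 × 24% = 47326.18
Buyer bears: destination terminal 310.42 + brokerage 275.57 + delivery 706.35 + duty 47326.18 = 48618.52
Landed cost = invoice 197192.43 + 48618.52 = 245810.95

Total landed cost: EUR 245810.95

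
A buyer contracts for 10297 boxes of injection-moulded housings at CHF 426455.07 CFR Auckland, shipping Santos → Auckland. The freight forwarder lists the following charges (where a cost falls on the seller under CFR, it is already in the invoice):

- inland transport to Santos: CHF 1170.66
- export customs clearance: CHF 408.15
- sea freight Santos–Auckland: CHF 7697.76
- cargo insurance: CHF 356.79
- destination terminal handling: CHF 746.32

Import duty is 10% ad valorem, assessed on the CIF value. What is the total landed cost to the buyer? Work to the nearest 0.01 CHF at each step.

CFR: the seller pays costs through ocean freight to the destination port, but not insurance.
Already in the invoice (seller's account under CFR): inland to port, export clearance, freight — exclude.
CIF value = CFR price + insurance = 426455.07 + 356.79 = 426811.86
Import duty = 426811.86 × 10% = 42681.19
Buyer bears: insurance 356.79 + destination terminal 746.32 + duty 42681.19 = 43784.30
Landed cost = invoice 426455.07 + 43784.30 = 470239.37

Total landed cost: CHF 470239.37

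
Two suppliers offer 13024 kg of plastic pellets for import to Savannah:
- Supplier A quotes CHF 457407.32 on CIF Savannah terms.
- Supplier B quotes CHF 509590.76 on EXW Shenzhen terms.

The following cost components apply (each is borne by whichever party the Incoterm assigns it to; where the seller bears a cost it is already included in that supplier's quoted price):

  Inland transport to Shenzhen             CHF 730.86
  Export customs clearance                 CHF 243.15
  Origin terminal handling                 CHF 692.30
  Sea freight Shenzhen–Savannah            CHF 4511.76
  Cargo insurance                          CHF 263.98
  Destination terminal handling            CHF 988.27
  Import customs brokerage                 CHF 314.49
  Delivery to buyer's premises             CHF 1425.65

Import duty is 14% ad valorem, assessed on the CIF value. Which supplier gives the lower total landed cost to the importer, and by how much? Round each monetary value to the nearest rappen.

Supplier A (CIF):
The CIF price already equals the CIF value: 457407.32
Import duty = 457407.32 × 14% = 64037.02
Buyer bears (A): 988.27 + 314.49 + 1425.65 = 2728.41
Landed cost (A) = invoice 457407.32 + 2728.41 + duty 64037.02 = 524172.75
Supplier B (EXW):
CIF value = EXW price + inland to port + export clearance + origin terminal + freight + insurance = 509590.76 + 730.86 + 243.15 + 692.30 + 4511.76 + 263.98 = 516032.81
Import duty = 516032.81 × 14% = 72244.59
Buyer bears (B): 730.86 + 243.15 + 692.30 + 4511.76 + 263.98 + 988.27 + 314.49 + 1425.65 = 9170.46
Landed cost (B) = invoice 509590.76 + 9170.46 + duty 72244.59 = 591005.81
Difference = |524172.75 − 591005.81| = 66833.06

Supplier A is cheaper by CHF 66833.06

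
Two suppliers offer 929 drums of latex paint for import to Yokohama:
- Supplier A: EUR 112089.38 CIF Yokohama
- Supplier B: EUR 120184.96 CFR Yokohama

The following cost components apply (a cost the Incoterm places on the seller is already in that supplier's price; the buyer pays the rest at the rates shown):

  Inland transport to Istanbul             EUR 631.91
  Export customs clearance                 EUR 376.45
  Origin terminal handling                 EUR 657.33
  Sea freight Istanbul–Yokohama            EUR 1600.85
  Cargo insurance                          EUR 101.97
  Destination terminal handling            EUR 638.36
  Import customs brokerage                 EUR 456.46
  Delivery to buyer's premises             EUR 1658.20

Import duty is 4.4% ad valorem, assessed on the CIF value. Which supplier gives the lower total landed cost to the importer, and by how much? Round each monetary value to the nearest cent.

Supplier A is cheaper by EUR 8558.24

Supplier A (CIF):
The CIF price already equals the CIF value: 112089.38
Import duty = 112089.38 × 4.4% = 4931.93
Buyer bears (A): 638.36 + 456.46 + 1658.20 = 2753.02
Landed cost (A) = invoice 112089.38 + 2753.02 + duty 4931.93 = 119774.33
Supplier B (CFR):
CIF value = CFR price + insurance = 120184.96 + 101.97 = 120286.93
Import duty = 120286.93 × 4.4% = 5292.62
Buyer bears (B): 101.97 + 638.36 + 456.46 + 1658.20 = 2854.99
Landed cost (B) = invoice 120184.96 + 2854.99 + duty 5292.62 = 128332.57
Difference = |119774.33 − 128332.57| = 8558.24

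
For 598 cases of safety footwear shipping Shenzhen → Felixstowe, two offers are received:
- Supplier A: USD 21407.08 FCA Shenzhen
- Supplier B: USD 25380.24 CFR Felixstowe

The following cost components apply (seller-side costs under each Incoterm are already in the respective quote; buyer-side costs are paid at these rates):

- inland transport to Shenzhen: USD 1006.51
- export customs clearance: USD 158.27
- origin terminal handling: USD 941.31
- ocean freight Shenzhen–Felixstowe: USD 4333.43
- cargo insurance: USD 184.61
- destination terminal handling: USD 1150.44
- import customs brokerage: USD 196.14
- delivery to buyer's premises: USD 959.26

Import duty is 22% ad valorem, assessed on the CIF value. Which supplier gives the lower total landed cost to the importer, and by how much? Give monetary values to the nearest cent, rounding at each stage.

Supplier A (FCA):
CIF value = FCA price + origin terminal + freight + insurance = 21407.08 + 941.31 + 4333.43 + 184.61 = 26866.43
Import duty = 26866.43 × 22% = 5910.61
Buyer bears (A): 941.31 + 4333.43 + 184.61 + 1150.44 + 196.14 + 959.26 = 7765.19
Landed cost (A) = invoice 21407.08 + 7765.19 + duty 5910.61 = 35082.88
Supplier B (CFR):
CIF value = CFR price + insurance = 25380.24 + 184.61 = 25564.85
Import duty = 25564.85 × 22% = 5624.27
Buyer bears (B): 184.61 + 1150.44 + 196.14 + 959.26 = 2490.45
Landed cost (B) = invoice 25380.24 + 2490.45 + duty 5624.27 = 33494.96
Difference = |35082.88 − 33494.96| = 1587.92

Supplier B is cheaper by USD 1587.92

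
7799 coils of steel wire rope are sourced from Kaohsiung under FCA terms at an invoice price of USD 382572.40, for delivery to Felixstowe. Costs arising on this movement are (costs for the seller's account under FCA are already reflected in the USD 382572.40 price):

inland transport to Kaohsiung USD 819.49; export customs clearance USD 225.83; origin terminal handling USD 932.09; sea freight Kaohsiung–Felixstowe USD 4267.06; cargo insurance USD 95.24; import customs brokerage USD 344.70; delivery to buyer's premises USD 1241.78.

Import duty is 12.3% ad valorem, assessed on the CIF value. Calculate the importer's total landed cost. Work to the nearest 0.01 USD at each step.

Total landed cost: USD 437160.89

FCA: the seller delivers export-cleared goods to the carrier; the buyer bears costs from that point.
Already in the invoice (seller's account under FCA): inland to port, export clearance — exclude.
CIF value = FCA price + origin terminal + freight + insurance = 382572.40 + 932.09 + 4267.06 + 95.24 = 387866.79
Import duty = 387866.79 × 12.3% = 47707.62
Buyer bears: origin terminal 932.09 + freight 4267.06 + insurance 95.24 + brokerage 344.70 + delivery 1241.78 + duty 47707.62 = 54588.49
Landed cost = invoice 382572.40 + 54588.49 = 437160.89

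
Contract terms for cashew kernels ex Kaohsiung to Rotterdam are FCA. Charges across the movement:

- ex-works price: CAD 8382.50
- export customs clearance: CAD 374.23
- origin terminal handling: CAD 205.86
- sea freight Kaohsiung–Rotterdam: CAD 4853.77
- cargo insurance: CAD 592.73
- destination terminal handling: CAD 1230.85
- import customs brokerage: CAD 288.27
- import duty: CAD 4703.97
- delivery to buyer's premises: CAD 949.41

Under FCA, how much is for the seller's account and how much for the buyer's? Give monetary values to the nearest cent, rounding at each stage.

Seller: CAD 8756.73; buyer: CAD 12824.86

FCA: the seller delivers export-cleared goods to the carrier; the buyer bears costs from that point.
Seller's account: goods 8382.50 + export clearance 374.23 = 8756.73
Buyer's account: origin terminal 205.86 + freight 4853.77 + insurance 592.73 + destination terminal 1230.85 + brokerage 288.27 + duty 4703.97 + delivery 949.41 = 12824.86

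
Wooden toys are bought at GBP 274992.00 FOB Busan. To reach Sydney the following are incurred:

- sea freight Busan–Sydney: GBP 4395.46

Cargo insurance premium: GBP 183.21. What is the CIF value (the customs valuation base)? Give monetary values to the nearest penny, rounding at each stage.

CIF = FOB price + freight + insurance
CIF = 274992.00 + 4395.46 + 183.21 = 279570.67

CIF value: GBP 279570.67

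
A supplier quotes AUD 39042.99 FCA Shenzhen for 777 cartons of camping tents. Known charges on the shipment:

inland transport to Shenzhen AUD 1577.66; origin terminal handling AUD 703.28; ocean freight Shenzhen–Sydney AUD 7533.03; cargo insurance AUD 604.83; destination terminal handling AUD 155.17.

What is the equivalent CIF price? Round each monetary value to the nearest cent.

Not relevant to the conversion: inland to port — on the seller under both FCA and CIF; already in the FCA price and stays in the CIF price. destination terminal — on the buyer under both terms; not part of either seller's price.
From FCA to CIF, the seller additionally bears: origin terminal, freight, insurance.
CIF price = 39042.99 + 703.28 + 7533.03 + 604.83 = 47884.13

CIF price: AUD 47884.13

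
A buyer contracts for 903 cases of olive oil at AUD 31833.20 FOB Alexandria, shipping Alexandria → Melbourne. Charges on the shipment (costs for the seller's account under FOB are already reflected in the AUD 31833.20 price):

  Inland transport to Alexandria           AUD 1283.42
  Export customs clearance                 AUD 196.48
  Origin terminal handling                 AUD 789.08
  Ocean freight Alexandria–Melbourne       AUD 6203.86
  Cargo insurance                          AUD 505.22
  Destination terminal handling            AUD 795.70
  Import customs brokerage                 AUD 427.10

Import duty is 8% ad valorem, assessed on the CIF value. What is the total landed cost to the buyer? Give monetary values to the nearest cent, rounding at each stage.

FOB: the seller bears costs until goods are on board at the origin port; the buyer bears freight, insurance and all costs thereafter.
Already in the invoice (seller's account under FOB): inland to port, export clearance, origin terminal — exclude.
CIF value = FOB price + freight + insurance = 31833.20 + 6203.86 + 505.22 = 38542.28
Import duty = 38542.28 × 8% = 3083.38
Buyer bears: freight 6203.86 + insurance 505.22 + destination terminal 795.70 + brokerage 427.10 + duty 3083.38 = 11015.26
Landed cost = invoice 31833.20 + 11015.26 = 42848.46

Total landed cost: AUD 42848.46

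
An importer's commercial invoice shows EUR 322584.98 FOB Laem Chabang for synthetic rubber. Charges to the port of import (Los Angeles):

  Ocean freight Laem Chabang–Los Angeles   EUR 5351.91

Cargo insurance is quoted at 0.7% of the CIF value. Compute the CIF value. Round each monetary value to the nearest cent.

Let C be the CIF value. C = FOB price + freight + 0.7% × C
C − 0.7% × C = 322584.98 + 5351.91
0.993 × C = 327936.89
C = 327936.89 / 0.993 = 330248.63
Insurance premium = 0.7% × 330248.63 = 2311.74

CIF value: EUR 330248.63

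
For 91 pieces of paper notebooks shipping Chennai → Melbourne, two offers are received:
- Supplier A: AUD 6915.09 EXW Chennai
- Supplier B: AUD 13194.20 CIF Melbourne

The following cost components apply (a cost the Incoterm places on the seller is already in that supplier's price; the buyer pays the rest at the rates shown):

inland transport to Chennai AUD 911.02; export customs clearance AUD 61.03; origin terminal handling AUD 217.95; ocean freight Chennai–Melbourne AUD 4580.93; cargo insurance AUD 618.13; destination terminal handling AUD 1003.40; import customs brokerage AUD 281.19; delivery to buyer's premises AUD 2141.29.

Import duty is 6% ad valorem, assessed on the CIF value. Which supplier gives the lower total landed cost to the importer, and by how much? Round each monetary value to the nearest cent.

Supplier A (EXW):
CIF value = EXW price + inland to port + export clearance + origin terminal + freight + insurance = 6915.09 + 911.02 + 61.03 + 217.95 + 4580.93 + 618.13 = 13304.15
Import duty = 13304.15 × 6% = 798.25
Buyer bears (A): 911.02 + 61.03 + 217.95 + 4580.93 + 618.13 + 1003.40 + 281.19 + 2141.29 = 9814.94
Landed cost (A) = invoice 6915.09 + 9814.94 + duty 798.25 = 17528.28
Supplier B (CIF):
The CIF price already equals the CIF value: 13194.20
Import duty = 13194.20 × 6% = 791.65
Buyer bears (B): 1003.40 + 281.19 + 2141.29 = 3425.88
Landed cost (B) = invoice 13194.20 + 3425.88 + duty 791.65 = 17411.73
Difference = |17528.28 − 17411.73| = 116.55

Supplier B is cheaper by AUD 116.55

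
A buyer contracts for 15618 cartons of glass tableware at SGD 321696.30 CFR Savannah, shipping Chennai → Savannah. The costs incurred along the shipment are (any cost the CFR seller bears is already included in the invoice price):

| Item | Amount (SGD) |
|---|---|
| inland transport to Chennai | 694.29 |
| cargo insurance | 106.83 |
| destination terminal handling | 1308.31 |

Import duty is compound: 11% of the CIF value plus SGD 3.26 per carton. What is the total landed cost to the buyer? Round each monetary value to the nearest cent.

Total landed cost: SGD 409424.46

CFR: the seller pays costs through ocean freight to the destination port, but not insurance.
Already in the invoice (seller's account under CFR): inland to port — exclude.
CIF value = CFR price + insurance = 321696.30 + 106.83 = 321803.13
Ad valorem component: 321803.13 × 11% = 35398.34
Specific component: 15618 × 3.26 = 50914.68
Import duty = 35398.34 + 50914.68 = 86313.02
Buyer bears: insurance 106.83 + destination terminal 1308.31 + duty 86313.02 = 87728.16
Landed cost = invoice 321696.30 + 87728.16 = 409424.46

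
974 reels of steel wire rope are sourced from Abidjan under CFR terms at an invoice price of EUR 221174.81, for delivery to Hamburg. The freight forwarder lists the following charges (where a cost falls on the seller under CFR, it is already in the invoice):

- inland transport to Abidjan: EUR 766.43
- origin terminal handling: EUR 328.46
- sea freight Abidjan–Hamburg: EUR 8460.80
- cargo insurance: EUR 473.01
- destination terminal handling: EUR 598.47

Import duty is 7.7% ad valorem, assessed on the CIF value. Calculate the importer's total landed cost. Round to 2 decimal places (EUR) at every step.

Total landed cost: EUR 239313.17

CFR: the seller pays costs through ocean freight to the destination port, but not insurance.
Already in the invoice (seller's account under CFR): inland to port, origin terminal, freight — exclude.
CIF value = CFR price + insurance = 221174.81 + 473.01 = 221647.82
Import duty = 221647.82 × 7.7% = 17066.88
Buyer bears: insurance 473.01 + destination terminal 598.47 + duty 17066.88 = 18138.36
Landed cost = invoice 221174.81 + 18138.36 = 239313.17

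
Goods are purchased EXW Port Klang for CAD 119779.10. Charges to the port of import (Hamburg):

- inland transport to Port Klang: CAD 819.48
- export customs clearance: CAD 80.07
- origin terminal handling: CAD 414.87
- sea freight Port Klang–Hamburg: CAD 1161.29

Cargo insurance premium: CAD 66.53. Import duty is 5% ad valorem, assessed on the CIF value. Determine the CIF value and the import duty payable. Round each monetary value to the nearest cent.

CIF = EXW price + pre-shipment costs + freight + insurance
CIF = 119779.10 + 819.48 + 80.07 + 414.87 + 1161.29 + 66.53 = 122321.34
Import duty = 122321.34 × 5% = 6116.07

CIF value: CAD 122321.34; import duty: CAD 6116.07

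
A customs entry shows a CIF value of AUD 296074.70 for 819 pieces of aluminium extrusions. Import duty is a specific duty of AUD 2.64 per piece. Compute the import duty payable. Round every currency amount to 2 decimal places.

Import duty: AUD 2162.16

Import duty = 819 × 2.64 = 2162.16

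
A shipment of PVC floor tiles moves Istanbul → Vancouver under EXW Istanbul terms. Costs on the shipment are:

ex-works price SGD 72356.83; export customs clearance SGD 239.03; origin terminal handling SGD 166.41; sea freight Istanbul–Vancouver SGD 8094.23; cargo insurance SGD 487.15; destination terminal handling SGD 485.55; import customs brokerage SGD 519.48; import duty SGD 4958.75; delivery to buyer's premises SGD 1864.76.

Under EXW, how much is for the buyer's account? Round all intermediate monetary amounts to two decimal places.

EXW: the seller makes goods available at their premises; the buyer bears all onward costs.
Seller's account: goods 72356.83 = 72356.83
Buyer's account: export clearance 239.03 + origin terminal 166.41 + freight 8094.23 + insurance 487.15 + destination terminal 485.55 + brokerage 519.48 + duty 4958.75 + delivery 1864.76 = 16815.36

Buyer's account: SGD 16815.36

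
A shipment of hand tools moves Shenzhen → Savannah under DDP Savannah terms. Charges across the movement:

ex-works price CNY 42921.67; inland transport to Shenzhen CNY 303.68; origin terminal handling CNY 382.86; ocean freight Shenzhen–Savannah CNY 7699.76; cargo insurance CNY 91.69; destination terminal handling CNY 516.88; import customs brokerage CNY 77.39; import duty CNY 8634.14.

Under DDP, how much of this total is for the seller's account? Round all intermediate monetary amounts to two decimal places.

Seller's account: CNY 60628.07

DDP: the seller bears all costs including import duty.
Seller's account: goods 42921.67 + inland to port 303.68 + origin terminal 382.86 + freight 7699.76 + insurance 91.69 + destination terminal 516.88 + brokerage 77.39 + duty 8634.14 = 60628.07
Buyer's account: 0.00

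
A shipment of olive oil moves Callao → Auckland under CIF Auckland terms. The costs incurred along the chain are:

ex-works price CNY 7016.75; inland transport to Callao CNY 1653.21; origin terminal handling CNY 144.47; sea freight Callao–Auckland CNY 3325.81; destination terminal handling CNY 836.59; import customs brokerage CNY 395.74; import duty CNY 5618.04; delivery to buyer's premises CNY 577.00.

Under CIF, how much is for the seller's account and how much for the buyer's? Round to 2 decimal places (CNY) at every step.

Seller: CNY 12140.24; buyer: CNY 7427.37

CIF: the seller pays costs through ocean freight and marine insurance to the destination port.
Seller's account: goods 7016.75 + inland to port 1653.21 + origin terminal 144.47 + freight 3325.81 = 12140.24
Buyer's account: destination terminal 836.59 + brokerage 395.74 + duty 5618.04 + delivery 577.00 = 7427.37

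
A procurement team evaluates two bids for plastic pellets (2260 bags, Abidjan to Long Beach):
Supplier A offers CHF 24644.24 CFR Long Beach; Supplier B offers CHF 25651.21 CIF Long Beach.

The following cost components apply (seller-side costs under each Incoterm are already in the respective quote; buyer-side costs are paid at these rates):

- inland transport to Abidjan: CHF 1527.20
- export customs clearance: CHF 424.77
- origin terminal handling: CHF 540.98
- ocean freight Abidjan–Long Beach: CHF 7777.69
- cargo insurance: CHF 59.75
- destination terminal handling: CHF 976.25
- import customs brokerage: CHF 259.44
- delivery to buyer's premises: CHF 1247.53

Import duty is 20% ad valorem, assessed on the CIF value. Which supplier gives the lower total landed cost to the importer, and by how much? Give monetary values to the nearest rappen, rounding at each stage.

Supplier A is cheaper by CHF 1136.66

Supplier A (CFR):
CIF value = CFR price + insurance = 24644.24 + 59.75 = 24703.99
Import duty = 24703.99 × 20% = 4940.80
Buyer bears (A): 59.75 + 976.25 + 259.44 + 1247.53 = 2542.97
Landed cost (A) = invoice 24644.24 + 2542.97 + duty 4940.80 = 32128.01
Supplier B (CIF):
The CIF price already equals the CIF value: 25651.21
Import duty = 25651.21 × 20% = 5130.24
Buyer bears (B): 976.25 + 259.44 + 1247.53 = 2483.22
Landed cost (B) = invoice 25651.21 + 2483.22 + duty 5130.24 = 33264.67
Difference = |32128.01 − 33264.67| = 1136.66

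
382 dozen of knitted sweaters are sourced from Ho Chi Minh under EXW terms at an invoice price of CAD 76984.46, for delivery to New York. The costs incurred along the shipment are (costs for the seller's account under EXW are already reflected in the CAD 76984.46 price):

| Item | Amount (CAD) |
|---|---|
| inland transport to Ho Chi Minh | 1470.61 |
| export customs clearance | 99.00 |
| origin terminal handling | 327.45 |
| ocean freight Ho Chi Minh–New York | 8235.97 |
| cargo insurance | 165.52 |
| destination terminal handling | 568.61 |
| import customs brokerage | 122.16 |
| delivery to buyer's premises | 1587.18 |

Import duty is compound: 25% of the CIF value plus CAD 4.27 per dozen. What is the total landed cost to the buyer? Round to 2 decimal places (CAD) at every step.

Total landed cost: CAD 113012.85

EXW: the seller makes goods available at their premises; the buyer bears all onward costs.
CIF value = EXW price + inland to port + export clearance + origin terminal + freight + insurance = 76984.46 + 1470.61 + 99.00 + 327.45 + 8235.97 + 165.52 = 87283.01
Ad valorem component: 87283.01 × 25% = 21820.75
Specific component: 382 × 4.27 = 1631.14
Import duty = 21820.75 + 1631.14 = 23451.89
Buyer bears: inland to port 1470.61 + export clearance 99.00 + origin terminal 327.45 + freight 8235.97 + insurance 165.52 + destination terminal 568.61 + brokerage 122.16 + delivery 1587.18 + duty 23451.89 = 36028.39
Landed cost = invoice 76984.46 + 36028.39 = 113012.85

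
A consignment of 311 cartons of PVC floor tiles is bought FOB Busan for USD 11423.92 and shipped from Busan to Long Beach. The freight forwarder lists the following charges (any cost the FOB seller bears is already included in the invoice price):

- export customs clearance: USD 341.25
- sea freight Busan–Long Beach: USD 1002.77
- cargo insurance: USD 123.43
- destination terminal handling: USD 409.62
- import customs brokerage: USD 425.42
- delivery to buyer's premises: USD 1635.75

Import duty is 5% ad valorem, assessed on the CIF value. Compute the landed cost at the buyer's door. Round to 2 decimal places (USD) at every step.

FOB: the seller bears costs until goods are on board at the origin port; the buyer bears freight, insurance and all costs thereafter.
Already in the invoice (seller's account under FOB): export clearance — exclude.
CIF value = FOB price + freight + insurance = 11423.92 + 1002.77 + 123.43 = 12550.12
Import duty = 12550.12 × 5% = 627.51
Buyer bears: freight 1002.77 + insurance 123.43 + destination terminal 409.62 + brokerage 425.42 + delivery 1635.75 + duty 627.51 = 4224.50
Landed cost = invoice 11423.92 + 4224.50 = 15648.42

Total landed cost: USD 15648.42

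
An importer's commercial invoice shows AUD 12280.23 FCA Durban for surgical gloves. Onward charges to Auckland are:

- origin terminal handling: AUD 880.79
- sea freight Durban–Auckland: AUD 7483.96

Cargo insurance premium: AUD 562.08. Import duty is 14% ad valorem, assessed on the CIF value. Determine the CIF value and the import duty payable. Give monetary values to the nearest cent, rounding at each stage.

CIF = FCA price + pre-shipment costs + freight + insurance
CIF = 12280.23 + 880.79 + 7483.96 + 562.08 = 21207.06
Import duty = 21207.06 × 14% = 2968.99

CIF value: AUD 21207.06; import duty: AUD 2968.99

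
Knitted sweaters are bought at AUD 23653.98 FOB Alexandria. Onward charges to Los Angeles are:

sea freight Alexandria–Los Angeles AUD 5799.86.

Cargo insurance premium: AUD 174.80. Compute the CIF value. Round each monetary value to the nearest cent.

CIF = FOB price + freight + insurance
CIF = 23653.98 + 5799.86 + 174.80 = 29628.64

CIF value: AUD 29628.64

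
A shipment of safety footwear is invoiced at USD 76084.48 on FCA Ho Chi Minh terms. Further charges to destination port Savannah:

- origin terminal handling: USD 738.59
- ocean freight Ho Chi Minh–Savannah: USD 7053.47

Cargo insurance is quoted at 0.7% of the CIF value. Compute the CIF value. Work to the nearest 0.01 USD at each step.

Let C be the CIF value. C = FCA price + pre-shipment costs + freight + 0.7% × C
C − 0.7% × C = 76084.48 + 738.59 + 7053.47
0.993 × C = 83876.54
C = 83876.54 / 0.993 = 84467.81
Insurance premium = 0.7% × 84467.81 = 591.27

CIF value: USD 84467.81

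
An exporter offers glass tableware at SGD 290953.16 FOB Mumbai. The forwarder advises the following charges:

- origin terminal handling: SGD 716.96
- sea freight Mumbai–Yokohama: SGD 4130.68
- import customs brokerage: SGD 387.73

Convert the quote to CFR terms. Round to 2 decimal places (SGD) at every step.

Not relevant to the conversion: origin terminal — on the seller under both FOB and CFR; already in the FOB price and stays in the CFR price. brokerage — on the buyer under both terms; not part of either seller's price.
From FOB to CFR, the seller additionally bears: freight.
CFR price = 290953.16 + 4130.68 = 295083.84

CFR price: SGD 295083.84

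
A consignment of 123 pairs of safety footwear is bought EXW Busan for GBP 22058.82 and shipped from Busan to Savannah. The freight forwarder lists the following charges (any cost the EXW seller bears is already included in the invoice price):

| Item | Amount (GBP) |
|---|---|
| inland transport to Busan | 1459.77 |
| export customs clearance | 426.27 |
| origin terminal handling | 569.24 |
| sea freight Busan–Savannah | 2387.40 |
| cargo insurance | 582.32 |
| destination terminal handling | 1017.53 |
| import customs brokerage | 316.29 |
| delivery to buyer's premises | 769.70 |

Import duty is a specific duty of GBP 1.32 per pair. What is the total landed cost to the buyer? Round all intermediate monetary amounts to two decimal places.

Total landed cost: GBP 29749.70

EXW: the seller makes goods available at their premises; the buyer bears all onward costs.
CIF value = EXW price + inland to port + export clearance + origin terminal + freight + insurance = 22058.82 + 1459.77 + 426.27 + 569.24 + 2387.40 + 582.32 = 27483.82
Import duty = 123 × 1.32 = 162.36
Buyer bears: inland to port 1459.77 + export clearance 426.27 + origin terminal 569.24 + freight 2387.40 + insurance 582.32 + destination terminal 1017.53 + brokerage 316.29 + delivery 769.70 + duty 162.36 = 7690.88
Landed cost = invoice 22058.82 + 7690.88 = 29749.70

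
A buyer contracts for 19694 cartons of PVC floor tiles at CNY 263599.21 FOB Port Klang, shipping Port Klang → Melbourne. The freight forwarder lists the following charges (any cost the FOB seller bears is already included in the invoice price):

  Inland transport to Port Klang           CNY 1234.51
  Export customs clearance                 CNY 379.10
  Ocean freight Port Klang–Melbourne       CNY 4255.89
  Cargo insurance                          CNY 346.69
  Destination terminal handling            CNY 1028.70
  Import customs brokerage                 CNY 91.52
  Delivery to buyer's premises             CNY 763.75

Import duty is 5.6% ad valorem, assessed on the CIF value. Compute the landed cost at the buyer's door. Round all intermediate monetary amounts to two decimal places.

Total landed cost: CNY 285105.06

FOB: the seller bears costs until goods are on board at the origin port; the buyer bears freight, insurance and all costs thereafter.
Already in the invoice (seller's account under FOB): inland to port, export clearance — exclude.
CIF value = FOB price + freight + insurance = 263599.21 + 4255.89 + 346.69 = 268201.79
Import duty = 268201.79 × 5.6% = 15019.30
Buyer bears: freight 4255.89 + insurance 346.69 + destination terminal 1028.70 + brokerage 91.52 + delivery 763.75 + duty 15019.30 = 21505.85
Landed cost = invoice 263599.21 + 21505.85 = 285105.06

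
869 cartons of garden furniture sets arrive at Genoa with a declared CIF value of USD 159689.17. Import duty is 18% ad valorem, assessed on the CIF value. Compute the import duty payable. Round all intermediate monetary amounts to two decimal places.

Import duty: USD 28744.05

Import duty = 159689.17 × 18% = 28744.05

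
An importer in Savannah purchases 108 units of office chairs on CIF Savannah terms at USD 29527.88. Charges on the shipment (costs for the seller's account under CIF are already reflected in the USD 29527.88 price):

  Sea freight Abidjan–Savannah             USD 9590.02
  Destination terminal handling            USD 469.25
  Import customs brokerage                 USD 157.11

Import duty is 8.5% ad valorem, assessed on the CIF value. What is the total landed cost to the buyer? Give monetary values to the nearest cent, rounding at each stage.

Total landed cost: USD 32664.11

CIF: the seller pays costs through ocean freight and marine insurance to the destination port.
Already in the invoice (seller's account under CIF): freight — exclude.
The CIF price already equals the CIF value: 29527.88
Import duty = 29527.88 × 8.5% = 2509.87
Buyer bears: destination terminal 469.25 + brokerage 157.11 + duty 2509.87 = 3136.23
Landed cost = invoice 29527.88 + 3136.23 = 32664.11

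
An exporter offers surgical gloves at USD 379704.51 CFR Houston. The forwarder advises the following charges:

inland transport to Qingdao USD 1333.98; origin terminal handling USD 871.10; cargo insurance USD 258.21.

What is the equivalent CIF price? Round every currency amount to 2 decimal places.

Not relevant to the conversion: inland to port, origin terminal — on the seller under both CFR and CIF; already in the CFR price and stays in the CIF price.
From CFR to CIF, the seller additionally bears: insurance.
CIF price = 379704.51 + 258.21 = 379962.72

CIF price: USD 379962.72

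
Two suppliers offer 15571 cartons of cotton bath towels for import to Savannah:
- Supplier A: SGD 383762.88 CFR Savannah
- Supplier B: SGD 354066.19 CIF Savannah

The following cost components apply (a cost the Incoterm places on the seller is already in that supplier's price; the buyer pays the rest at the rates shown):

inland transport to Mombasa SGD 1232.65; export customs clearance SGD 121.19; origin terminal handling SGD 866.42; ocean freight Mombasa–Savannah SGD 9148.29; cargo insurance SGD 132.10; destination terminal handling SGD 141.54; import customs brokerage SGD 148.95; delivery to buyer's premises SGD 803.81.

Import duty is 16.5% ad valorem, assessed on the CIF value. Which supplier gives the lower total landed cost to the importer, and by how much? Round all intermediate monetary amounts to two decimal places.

Supplier B is cheaper by SGD 34750.54

Supplier A (CFR):
CIF value = CFR price + insurance = 383762.88 + 132.10 = 383894.98
Import duty = 383894.98 × 16.5% = 63342.67
Buyer bears (A): 132.10 + 141.54 + 148.95 + 803.81 = 1226.40
Landed cost (A) = invoice 383762.88 + 1226.40 + duty 63342.67 = 448331.95
Supplier B (CIF):
The CIF price already equals the CIF value: 354066.19
Import duty = 354066.19 × 16.5% = 58420.92
Buyer bears (B): 141.54 + 148.95 + 803.81 = 1094.30
Landed cost (B) = invoice 354066.19 + 1094.30 + duty 58420.92 = 413581.41
Difference = |448331.95 − 413581.41| = 34750.54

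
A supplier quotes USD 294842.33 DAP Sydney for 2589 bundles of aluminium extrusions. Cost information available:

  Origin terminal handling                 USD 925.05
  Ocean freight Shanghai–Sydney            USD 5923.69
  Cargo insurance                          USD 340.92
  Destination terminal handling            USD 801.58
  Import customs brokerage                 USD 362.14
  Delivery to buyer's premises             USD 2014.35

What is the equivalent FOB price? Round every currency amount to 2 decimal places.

Not relevant to the conversion: origin terminal — on the seller under both DAP and FOB; already in the DAP price and stays in the FOB price. brokerage — on the buyer under both terms; not part of either seller's price.
From DAP to FOB, the seller no longer bears: freight, insurance, destination terminal, delivery.
FOB price = 294842.33 − 5923.69 − 340.92 − 801.58 − 2014.35 = 285761.79

FOB price: USD 285761.79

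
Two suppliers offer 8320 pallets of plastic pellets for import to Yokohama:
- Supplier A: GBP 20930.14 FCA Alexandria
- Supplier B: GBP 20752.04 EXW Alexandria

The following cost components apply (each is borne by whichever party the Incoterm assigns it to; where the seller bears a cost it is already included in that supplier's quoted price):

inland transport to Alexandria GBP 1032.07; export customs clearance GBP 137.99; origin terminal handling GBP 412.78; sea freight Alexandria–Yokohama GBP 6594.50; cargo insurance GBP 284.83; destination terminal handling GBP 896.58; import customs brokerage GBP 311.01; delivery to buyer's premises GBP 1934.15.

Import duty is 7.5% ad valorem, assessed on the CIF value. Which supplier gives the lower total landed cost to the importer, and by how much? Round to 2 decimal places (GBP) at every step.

Supplier A (FCA):
CIF value = FCA price + origin terminal + freight + insurance = 20930.14 + 412.78 + 6594.50 + 284.83 = 28222.25
Import duty = 28222.25 × 7.5% = 2116.67
Buyer bears (A): 412.78 + 6594.50 + 284.83 + 896.58 + 311.01 + 1934.15 = 10433.85
Landed cost (A) = invoice 20930.14 + 10433.85 + duty 2116.67 = 33480.66
Supplier B (EXW):
CIF value = EXW price + inland to port + export clearance + origin terminal + freight + insurance = 20752.04 + 1032.07 + 137.99 + 412.78 + 6594.50 + 284.83 = 29214.21
Import duty = 29214.21 × 7.5% = 2191.07
Buyer bears (B): 1032.07 + 137.99 + 412.78 + 6594.50 + 284.83 + 896.58 + 311.01 + 1934.15 = 11603.91
Landed cost (B) = invoice 20752.04 + 11603.91 + duty 2191.07 = 34547.02
Difference = |33480.66 − 34547.02| = 1066.36

Supplier A is cheaper by GBP 1066.36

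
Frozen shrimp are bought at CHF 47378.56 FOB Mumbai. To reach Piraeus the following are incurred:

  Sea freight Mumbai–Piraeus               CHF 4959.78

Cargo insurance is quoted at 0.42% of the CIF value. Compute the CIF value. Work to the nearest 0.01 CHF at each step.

Let C be the CIF value. C = FOB price + freight + 0.42% × C
C − 0.42% × C = 47378.56 + 4959.78
0.9958 × C = 52338.34
C = 52338.34 / 0.9958 = 52559.09
Insurance premium = 0.42% × 52559.09 = 220.75

CIF value: CHF 52559.09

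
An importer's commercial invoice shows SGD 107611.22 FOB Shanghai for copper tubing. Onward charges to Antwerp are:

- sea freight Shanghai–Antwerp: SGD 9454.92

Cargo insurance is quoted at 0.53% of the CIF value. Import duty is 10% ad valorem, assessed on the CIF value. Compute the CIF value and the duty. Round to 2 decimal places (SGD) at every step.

CIF value: SGD 117689.90; import duty: SGD 11768.99

Let C be the CIF value. C = FOB price + freight + 0.53% × C
C − 0.53% × C = 107611.22 + 9454.92
0.9947 × C = 117066.14
C = 117066.14 / 0.9947 = 117689.90
Insurance premium = 0.53% × 117689.90 = 623.76
Import duty = 117689.90 × 10% = 11768.99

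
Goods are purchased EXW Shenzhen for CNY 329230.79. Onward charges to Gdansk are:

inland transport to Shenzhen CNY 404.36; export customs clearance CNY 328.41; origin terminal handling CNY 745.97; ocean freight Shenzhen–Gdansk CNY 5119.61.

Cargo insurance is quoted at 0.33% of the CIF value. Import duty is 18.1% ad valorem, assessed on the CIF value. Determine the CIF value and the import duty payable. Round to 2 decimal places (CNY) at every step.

Let C be the CIF value. C = EXW price + pre-shipment costs + freight + 0.33% × C
C − 0.33% × C = 329230.79 + 404.36 + 328.41 + 745.97 + 5119.61
0.9967 × C = 335829.14
C = 335829.14 / 0.9967 = 336941.05
Insurance premium = 0.33% × 336941.05 = 1111.91
Import duty = 336941.05 × 18.1% = 60986.33

CIF value: CNY 336941.05; import duty: CNY 60986.33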